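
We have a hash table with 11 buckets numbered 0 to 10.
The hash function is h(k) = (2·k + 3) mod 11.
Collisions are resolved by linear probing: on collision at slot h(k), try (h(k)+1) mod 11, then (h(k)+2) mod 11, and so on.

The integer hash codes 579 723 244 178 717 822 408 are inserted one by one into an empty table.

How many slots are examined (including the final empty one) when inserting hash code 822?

579: h=6 → slot 6
723: h=8 → slot 8
244: h=7 → slot 7
178: h=7, probe 7,8,9 → slot 9
717: h=7, probe 7,8,9,10 → slot 10
822: h=8, probe 8,9,10,0 → slot 0
408: h=5 → slot 5
Table: [822, -, -, -, -, 408, 579, 244, 723, 178, 717]

4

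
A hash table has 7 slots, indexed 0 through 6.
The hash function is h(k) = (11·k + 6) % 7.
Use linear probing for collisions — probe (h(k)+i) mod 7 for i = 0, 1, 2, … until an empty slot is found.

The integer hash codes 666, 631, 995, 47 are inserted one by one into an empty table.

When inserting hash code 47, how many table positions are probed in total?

666: h=3 → slot 3
631: h=3, probe 3,4 → slot 4
995: h=3, probe 3,4,5 → slot 5
47: h=5, probe 5,6 → slot 6
Table: [∅, ∅, ∅, 666, 631, 995, 47]

2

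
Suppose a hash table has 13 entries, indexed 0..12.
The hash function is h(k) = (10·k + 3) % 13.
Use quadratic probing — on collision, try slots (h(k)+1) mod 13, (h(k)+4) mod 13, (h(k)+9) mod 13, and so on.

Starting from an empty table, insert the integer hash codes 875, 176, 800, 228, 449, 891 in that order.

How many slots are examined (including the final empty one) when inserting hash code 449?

875: h=4 => slot 4
176: h=8 => slot 8
800: h=8, probe 8,9 => slot 9
228: h=8, probe 8,9,12 => slot 12
449: h=8, probe 8,9,12,4,11 => slot 11
891: h=8, probe 8,9,12,4,11,7 => slot 7
Table: [∅, ∅, ∅, ∅, 875, ∅, ∅, 891, 176, 800, ∅, 449, 228]

5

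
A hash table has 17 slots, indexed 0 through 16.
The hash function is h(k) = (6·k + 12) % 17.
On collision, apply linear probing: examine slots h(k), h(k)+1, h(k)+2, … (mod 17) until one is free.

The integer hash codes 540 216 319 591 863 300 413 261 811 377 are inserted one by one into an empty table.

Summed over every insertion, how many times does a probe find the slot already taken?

Insert 540: h=5, slot 5 empty → index 5.
Insert 216: h=16, slot 16 empty → index 16.
Insert 319: h=5, slot 5 occupied → index 6.
Insert 591: h=5, slots 5,6 occupied → index 7.
Insert 863: h=5, slots 5,6,7 occupied → index 8.
Insert 300: h=10, slot 10 empty → index 10.
Insert 413: h=8, slot 8 occupied → index 9.
Insert 261: h=14, slot 14 empty → index 14.
Insert 811: h=16, slot 16 occupied → index 0.
Insert 377: h=13, slot 13 empty → index 13.
Table: [811, —, —, —, —, 540, 319, 591, 863, 413, 300, —, —, 377, 261, —, 216]

8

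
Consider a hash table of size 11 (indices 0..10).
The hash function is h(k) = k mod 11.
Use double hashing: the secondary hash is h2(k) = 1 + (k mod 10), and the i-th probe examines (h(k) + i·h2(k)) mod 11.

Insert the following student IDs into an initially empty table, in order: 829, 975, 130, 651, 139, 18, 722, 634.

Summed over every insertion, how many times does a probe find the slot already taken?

4

Insert 829: h=4, slot 4 empty → index 4.
Insert 975: h=7, slot 7 empty → index 7.
Insert 130: h=9, slot 9 empty → index 9.
Insert 651: h=2, slot 2 empty → index 2.
Insert 139: h=7, h2=10, slot 7 occupied → index 6.
Insert 18: h=7, h2=9, slot 7 occupied → index 5.
Insert 722: h=7, h2=3, slot 7 occupied → index 10.
Insert 634: h=7, h2=5, slot 7 occupied → index 1.
Table: [-, 634, 651, -, 829, 18, 139, 975, -, 130, 722]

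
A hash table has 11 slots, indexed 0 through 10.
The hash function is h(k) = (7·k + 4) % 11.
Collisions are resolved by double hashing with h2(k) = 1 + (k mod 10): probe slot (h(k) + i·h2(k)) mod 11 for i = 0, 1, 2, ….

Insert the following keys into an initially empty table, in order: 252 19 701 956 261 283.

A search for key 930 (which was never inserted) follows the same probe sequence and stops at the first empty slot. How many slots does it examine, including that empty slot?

252: h=8 -> slot 8
19: h=5 -> slot 5
701: h=5, h2=2, probe 5,7 -> slot 7
956: h=8, h2=7, probe 8,4 -> slot 4
261: h=5, h2=2, probe 5,7,9 -> slot 9
283: h=5, h2=4, probe 5,9,2 -> slot 2
Table: [., ., 283, ., 956, 19, ., 701, 252, 261, .]
Lookup 930: h=2, h2=1, probe 2,3 → slot 3 empty, not found.

2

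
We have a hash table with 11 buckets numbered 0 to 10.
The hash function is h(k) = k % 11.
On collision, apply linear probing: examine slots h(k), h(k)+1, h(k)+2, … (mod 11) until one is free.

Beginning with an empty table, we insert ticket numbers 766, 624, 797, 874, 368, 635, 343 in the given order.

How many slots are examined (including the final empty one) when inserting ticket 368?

5

766: h=7 → slot 7
624: h=8 → slot 8
797: h=5 → slot 5
874: h=5, probe 5,6 → slot 6
368: h=5, probe 5,6,7,8,9 → slot 9
635: h=8, probe 8,9,10 → slot 10
343: h=2 → slot 2
Table: [_, _, 343, _, _, 797, 874, 766, 624, 368, 635]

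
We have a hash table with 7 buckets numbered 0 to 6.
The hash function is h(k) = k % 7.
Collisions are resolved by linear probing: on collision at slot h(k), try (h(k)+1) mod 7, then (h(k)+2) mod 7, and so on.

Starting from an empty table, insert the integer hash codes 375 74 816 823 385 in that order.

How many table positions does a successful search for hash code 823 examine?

4

375: h=4 => slot 4
74: h=4, probe 4,5 => slot 5
816: h=4, probe 4,5,6 => slot 6
823: h=4, probe 4,5,6,0 => slot 0
385: h=0, probe 0,1 => slot 1
Table: [823, 385, —, —, 375, 74, 816]
Lookup 823: h=4, probe 4,5,6,0 → found at 0.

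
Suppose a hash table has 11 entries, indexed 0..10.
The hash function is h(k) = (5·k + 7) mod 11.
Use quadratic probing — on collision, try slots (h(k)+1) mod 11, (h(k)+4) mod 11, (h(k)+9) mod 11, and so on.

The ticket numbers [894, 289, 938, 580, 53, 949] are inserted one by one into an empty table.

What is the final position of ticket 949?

894: h=0 → slot 0
289: h=0, probe 0,1 → slot 1
938: h=0, probe 0,1,4 → slot 4
580: h=3 → slot 3
53: h=8 → slot 8
949: h=0, probe 0,1,4,9 → slot 9
Table: [894, 289, _, 580, 938, _, _, _, 53, 949, _]

9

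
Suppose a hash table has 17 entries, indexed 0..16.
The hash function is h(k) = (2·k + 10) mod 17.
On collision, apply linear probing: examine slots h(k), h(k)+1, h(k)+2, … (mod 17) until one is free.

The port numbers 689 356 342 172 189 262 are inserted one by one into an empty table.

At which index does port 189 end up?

16

689 hashes to 11; slot 11 is free -> place at 11.
356 hashes to 8; slot 8 is free -> place at 8.
342 hashes to 14; slot 14 is free -> place at 14.
172 hashes to 14; 14 taken -> place at 15.
189 hashes to 14; 14,15 taken -> place at 16.
262 hashes to 7; slot 7 is free -> place at 7.
Table: [-, -, -, -, -, -, -, 262, 356, -, -, 689, -, -, 342, 172, 189]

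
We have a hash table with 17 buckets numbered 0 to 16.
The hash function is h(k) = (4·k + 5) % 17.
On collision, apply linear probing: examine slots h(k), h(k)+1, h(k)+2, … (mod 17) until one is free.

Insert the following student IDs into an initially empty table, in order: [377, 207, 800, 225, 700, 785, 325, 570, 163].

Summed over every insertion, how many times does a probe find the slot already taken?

6

Insert 377: h=0, slot 0 empty -> index 0.
Insert 207: h=0, slot 0 occupied -> index 1.
Insert 800: h=9, slot 9 empty -> index 9.
Insert 225: h=4, slot 4 empty -> index 4.
Insert 700: h=0, slots 0,1 occupied -> index 2.
Insert 785: h=0, slots 0,1,2 occupied -> index 3.
Insert 325: h=13, slot 13 empty -> index 13.
Insert 570: h=7, slot 7 empty -> index 7.
Insert 163: h=11, slot 11 empty -> index 11.
Table: [377, 207, 700, 785, 225, -, -, 570, -, 800, -, 163, -, 325, -, -, -]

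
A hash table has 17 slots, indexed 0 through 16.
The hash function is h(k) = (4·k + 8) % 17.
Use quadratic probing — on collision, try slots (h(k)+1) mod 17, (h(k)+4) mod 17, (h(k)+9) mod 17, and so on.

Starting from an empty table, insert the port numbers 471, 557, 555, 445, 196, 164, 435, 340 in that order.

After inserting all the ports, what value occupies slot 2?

471 hashes to 5; slot 5 is free -> place at 5.
557 hashes to 9; slot 9 is free -> place at 9.
555 hashes to 1; slot 1 is free -> place at 1.
445 hashes to 3; slot 3 is free -> place at 3.
196 hashes to 10; slot 10 is free -> place at 10.
164 hashes to 1; 1 taken -> place at 2.
435 hashes to 14; slot 14 is free -> place at 14.
340 hashes to 8; slot 8 is free -> place at 8.
Table: [—, 555, 164, 445, —, 471, —, —, 340, 557, 196, —, —, —, 435, —, —]

164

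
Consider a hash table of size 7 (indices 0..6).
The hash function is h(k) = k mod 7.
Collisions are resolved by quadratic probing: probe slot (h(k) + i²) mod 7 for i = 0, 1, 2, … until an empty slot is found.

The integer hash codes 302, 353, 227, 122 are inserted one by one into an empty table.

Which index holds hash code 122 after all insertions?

0

302: h=1 -> slot 1
353: h=3 -> slot 3
227: h=3, probe 3,4 -> slot 4
122: h=3, probe 3,4,0 -> slot 0
Table: [122, 302, ∅, 353, 227, ∅, ∅]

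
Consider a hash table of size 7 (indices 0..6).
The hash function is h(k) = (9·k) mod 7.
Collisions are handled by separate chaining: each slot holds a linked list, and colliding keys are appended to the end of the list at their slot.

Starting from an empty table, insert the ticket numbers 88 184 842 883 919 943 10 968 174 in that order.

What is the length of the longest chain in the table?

Insert 88: h=1, bucket 1 empty -> new chain.
Insert 184: h=4, bucket 4 empty -> new chain.
Insert 842: h=4, bucket 4 nonempty -> append to chain.
Insert 883: h=2, bucket 2 empty -> new chain.
Insert 919: h=4, bucket 4 nonempty -> append to chain.
Insert 943: h=3, bucket 3 empty -> new chain.
Insert 10: h=6, bucket 6 empty -> new chain.
Insert 968: h=4, bucket 4 nonempty -> append to chain.
Insert 174: h=5, bucket 5 empty -> new chain.
Final buckets:
0: .
1: 88
2: 883
3: 943
4: 184 -> 842 -> 919 -> 968
5: 174
6: 10

4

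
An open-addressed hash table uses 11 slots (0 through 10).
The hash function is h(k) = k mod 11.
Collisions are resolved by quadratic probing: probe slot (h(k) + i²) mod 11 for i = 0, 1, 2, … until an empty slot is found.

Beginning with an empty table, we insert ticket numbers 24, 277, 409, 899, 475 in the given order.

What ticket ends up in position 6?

Insert 24: h=2, slot 2 empty -> index 2.
Insert 277: h=2, slot 2 occupied -> index 3.
Insert 409: h=2, slots 2,3 occupied -> index 6.
Insert 899: h=8, slot 8 empty -> index 8.
Insert 475: h=2, slots 2,3,6 occupied -> index 0.
Table: [475, ∅, 24, 277, ∅, ∅, 409, ∅, 899, ∅, ∅]

409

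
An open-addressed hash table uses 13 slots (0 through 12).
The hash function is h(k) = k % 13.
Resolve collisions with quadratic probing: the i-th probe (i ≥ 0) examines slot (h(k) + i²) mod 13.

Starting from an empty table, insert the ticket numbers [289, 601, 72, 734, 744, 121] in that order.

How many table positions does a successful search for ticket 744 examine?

289: h=3 => slot 3
601: h=3, probe 3,4 => slot 4
72: h=7 => slot 7
734: h=6 => slot 6
744: h=3, probe 3,4,7,12 => slot 12
121: h=4, probe 4,5 => slot 5
Table: [_, _, _, 289, 601, 121, 734, 72, _, _, _, _, 744]
Lookup 744: h=3, probe 3,4,7,12 → found at 12.

4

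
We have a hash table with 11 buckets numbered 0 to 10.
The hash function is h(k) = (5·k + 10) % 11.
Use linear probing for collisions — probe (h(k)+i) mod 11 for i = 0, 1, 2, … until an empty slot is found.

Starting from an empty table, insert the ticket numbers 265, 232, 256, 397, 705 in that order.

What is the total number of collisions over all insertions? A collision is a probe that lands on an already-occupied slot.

265 hashes to 4; slot 4 is free -> place at 4.
232 hashes to 4; 4 taken -> place at 5.
256 hashes to 3; slot 3 is free -> place at 3.
397 hashes to 4; 4,5 taken -> place at 6.
705 hashes to 4; 4,5,6 taken -> place at 7.
Table: [_, _, _, 256, 265, 232, 397, 705, _, _, _]

6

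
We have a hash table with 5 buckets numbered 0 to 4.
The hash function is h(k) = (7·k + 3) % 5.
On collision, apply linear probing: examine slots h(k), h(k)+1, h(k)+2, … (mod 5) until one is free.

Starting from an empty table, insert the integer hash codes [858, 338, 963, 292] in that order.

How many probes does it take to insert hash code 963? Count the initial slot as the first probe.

3

858: h=4 → slot 4
338: h=4, probe 4,0 → slot 0
963: h=4, probe 4,0,1 → slot 1
292: h=2 → slot 2
Table: [338, 963, 292, —, 858]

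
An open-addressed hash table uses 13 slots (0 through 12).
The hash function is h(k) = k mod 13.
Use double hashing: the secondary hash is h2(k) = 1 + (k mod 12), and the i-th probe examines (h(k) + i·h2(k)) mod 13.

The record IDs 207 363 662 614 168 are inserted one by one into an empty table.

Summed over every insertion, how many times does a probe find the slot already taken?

207 hashes to 12; slot 12 is free -> place at 12.
363 hashes to 12, h2=4; 12 taken -> place at 3.
662 hashes to 12, h2=3; 12 taken -> place at 2.
614 hashes to 3, h2=3; 3 taken -> place at 6.
168 hashes to 12, h2=1; 12 taken -> place at 0.
Table: [168, ., 662, 363, ., ., 614, ., ., ., ., ., 207]

4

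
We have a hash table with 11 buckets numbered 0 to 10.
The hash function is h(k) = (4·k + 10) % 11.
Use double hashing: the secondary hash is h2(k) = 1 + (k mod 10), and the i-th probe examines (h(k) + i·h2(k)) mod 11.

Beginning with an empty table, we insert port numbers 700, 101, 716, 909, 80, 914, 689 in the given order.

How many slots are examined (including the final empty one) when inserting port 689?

4

700: h=5 -> slot 5
101: h=7 -> slot 7
716: h=3 -> slot 3
909: h=5, h2=10, probe 5,4 -> slot 4
80: h=0 -> slot 0
914: h=3, h2=5, probe 3,8 -> slot 8
689: h=5, h2=10, probe 5,4,3,2 -> slot 2
Table: [80, _, 689, 716, 909, 700, _, 101, 914, _, _]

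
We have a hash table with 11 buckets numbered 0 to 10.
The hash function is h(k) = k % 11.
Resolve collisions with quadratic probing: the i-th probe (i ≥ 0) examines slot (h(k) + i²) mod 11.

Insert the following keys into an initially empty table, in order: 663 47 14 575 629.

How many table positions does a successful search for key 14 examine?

3

663 hashes to 3; slot 3 is free => place at 3.
47 hashes to 3; 3 taken => place at 4.
14 hashes to 3; 3,4 taken => place at 7.
575 hashes to 3; 3,4,7 taken => place at 1.
629 hashes to 2; slot 2 is free => place at 2.
Table: [., 575, 629, 663, 47, ., ., 14, ., ., .]
Lookup 14: h=3, probe 3,4,7 → found at 7.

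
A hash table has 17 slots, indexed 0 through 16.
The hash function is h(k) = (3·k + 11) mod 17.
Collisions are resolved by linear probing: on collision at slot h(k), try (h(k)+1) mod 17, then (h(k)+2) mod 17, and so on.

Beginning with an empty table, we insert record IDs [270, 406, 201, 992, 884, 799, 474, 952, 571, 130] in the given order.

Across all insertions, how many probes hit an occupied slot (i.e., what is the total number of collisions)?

9

270 hashes to 5; slot 5 is free -> place at 5.
406 hashes to 5; 5 taken -> place at 6.
201 hashes to 2; slot 2 is free -> place at 2.
992 hashes to 12; slot 12 is free -> place at 12.
884 hashes to 11; slot 11 is free -> place at 11.
799 hashes to 11; 11,12 taken -> place at 13.
474 hashes to 5; 5,6 taken -> place at 7.
952 hashes to 11; 11,12,13 taken -> place at 14.
571 hashes to 7; 7 taken -> place at 8.
130 hashes to 10; slot 10 is free -> place at 10.
Table: [—, —, 201, —, —, 270, 406, 474, 571, —, 130, 884, 992, 799, 952, —, —]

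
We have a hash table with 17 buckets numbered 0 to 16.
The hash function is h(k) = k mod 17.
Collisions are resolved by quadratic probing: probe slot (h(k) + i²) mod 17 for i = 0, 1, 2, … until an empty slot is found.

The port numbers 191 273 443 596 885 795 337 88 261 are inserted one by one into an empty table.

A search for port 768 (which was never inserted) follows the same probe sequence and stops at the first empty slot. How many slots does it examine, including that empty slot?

3

191 hashes to 4; slot 4 is free => place at 4.
273 hashes to 1; slot 1 is free => place at 1.
443 hashes to 1; 1 taken => place at 2.
596 hashes to 1; 1,2 taken => place at 5.
885 hashes to 1; 1,2,5 taken => place at 10.
795 hashes to 13; slot 13 is free => place at 13.
337 hashes to 14; slot 14 is free => place at 14.
88 hashes to 3; slot 3 is free => place at 3.
261 hashes to 6; slot 6 is free => place at 6.
Table: [—, 273, 443, 88, 191, 596, 261, —, —, —, 885, —, —, 795, 337, —, —]
Lookup 768: h=3, probe 3,4,7 → slot 7 empty, not found.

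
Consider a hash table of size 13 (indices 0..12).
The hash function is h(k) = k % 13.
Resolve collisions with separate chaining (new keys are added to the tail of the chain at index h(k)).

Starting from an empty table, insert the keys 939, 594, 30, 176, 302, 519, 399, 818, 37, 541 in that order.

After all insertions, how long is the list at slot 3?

2

Insert 939: h=3, bucket 3 empty -> new chain.
Insert 594: h=9, bucket 9 empty -> new chain.
Insert 30: h=4, bucket 4 empty -> new chain.
Insert 176: h=7, bucket 7 empty -> new chain.
Insert 302: h=3, bucket 3 nonempty -> append to chain.
Insert 519: h=12, bucket 12 empty -> new chain.
Insert 399: h=9, bucket 9 nonempty -> append to chain.
Insert 818: h=12, bucket 12 nonempty -> append to chain.
Insert 37: h=11, bucket 11 empty -> new chain.
Insert 541: h=8, bucket 8 empty -> new chain.
Final buckets:
0: -
1: -
2: -
3: 939 -> 302
4: 30
5: -
6: -
7: 176
8: 541
9: 594 -> 399
10: -
11: 37
12: 519 -> 818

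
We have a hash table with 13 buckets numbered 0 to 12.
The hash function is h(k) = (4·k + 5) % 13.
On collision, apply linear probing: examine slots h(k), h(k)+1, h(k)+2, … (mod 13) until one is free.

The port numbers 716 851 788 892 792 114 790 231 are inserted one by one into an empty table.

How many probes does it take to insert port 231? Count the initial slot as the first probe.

3

716: h=9 -> slot 9
851: h=3 -> slot 3
788: h=11 -> slot 11
892: h=11, probe 11,12 -> slot 12
792: h=1 -> slot 1
114: h=6 -> slot 6
790: h=6, probe 6,7 -> slot 7
231: h=6, probe 6,7,8 -> slot 8
Table: [_, 792, _, 851, _, _, 114, 790, 231, 716, _, 788, 892]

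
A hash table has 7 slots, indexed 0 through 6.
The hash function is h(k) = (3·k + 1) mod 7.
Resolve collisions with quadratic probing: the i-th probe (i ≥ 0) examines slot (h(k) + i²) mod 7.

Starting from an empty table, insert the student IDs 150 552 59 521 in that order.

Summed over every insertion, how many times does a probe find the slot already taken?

3

150 hashes to 3; slot 3 is free -> place at 3.
552 hashes to 5; slot 5 is free -> place at 5.
59 hashes to 3; 3 taken -> place at 4.
521 hashes to 3; 3,4 taken -> place at 0.
Table: [521, ., ., 150, 59, 552, .]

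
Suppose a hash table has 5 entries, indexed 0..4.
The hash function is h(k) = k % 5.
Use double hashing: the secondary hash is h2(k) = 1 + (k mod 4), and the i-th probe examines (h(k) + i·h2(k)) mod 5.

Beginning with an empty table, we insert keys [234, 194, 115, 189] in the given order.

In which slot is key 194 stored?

2

Insert 234: h=4, slot 4 empty → index 4.
Insert 194: h=4, h2=3, slot 4 occupied → index 2.
Insert 115: h=0, slot 0 empty → index 0.
Insert 189: h=4, h2=2, slot 4 occupied → index 1.
Table: [115, 189, 194, -, 234]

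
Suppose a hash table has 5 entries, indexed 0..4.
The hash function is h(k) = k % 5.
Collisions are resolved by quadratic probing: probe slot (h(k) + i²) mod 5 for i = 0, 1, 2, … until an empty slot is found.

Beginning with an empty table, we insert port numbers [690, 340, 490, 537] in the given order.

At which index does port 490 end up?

4

690: h=0 => slot 0
340: h=0, probe 0,1 => slot 1
490: h=0, probe 0,1,4 => slot 4
537: h=2 => slot 2
Table: [690, 340, 537, ∅, 490]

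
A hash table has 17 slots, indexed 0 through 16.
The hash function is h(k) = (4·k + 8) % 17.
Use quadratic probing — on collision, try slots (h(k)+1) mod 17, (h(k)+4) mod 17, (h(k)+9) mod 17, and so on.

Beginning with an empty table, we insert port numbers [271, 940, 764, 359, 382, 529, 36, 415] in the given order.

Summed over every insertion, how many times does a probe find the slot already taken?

4

271 hashes to 4; slot 4 is free → place at 4.
940 hashes to 11; slot 11 is free → place at 11.
764 hashes to 4; 4 taken → place at 5.
359 hashes to 16; slot 16 is free → place at 16.
382 hashes to 6; slot 6 is free → place at 6.
529 hashes to 16; 16 taken → place at 0.
36 hashes to 16; 16,0 taken → place at 3.
415 hashes to 2; slot 2 is free → place at 2.
Table: [529, —, 415, 36, 271, 764, 382, —, —, —, —, 940, —, —, —, —, 359]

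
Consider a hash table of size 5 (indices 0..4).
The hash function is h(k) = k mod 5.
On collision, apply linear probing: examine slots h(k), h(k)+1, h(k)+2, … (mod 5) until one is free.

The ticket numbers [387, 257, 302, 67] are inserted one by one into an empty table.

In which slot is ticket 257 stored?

387 hashes to 2; slot 2 is free → place at 2.
257 hashes to 2; 2 taken → place at 3.
302 hashes to 2; 2,3 taken → place at 4.
67 hashes to 2; 2,3,4 taken → place at 0.
Table: [67, ∅, 387, 257, 302]

3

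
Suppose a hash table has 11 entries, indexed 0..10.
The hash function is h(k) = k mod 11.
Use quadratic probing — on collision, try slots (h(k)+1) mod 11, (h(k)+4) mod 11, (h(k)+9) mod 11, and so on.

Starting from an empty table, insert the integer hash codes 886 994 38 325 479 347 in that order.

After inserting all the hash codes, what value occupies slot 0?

Insert 886: h=6, slot 6 empty → index 6.
Insert 994: h=4, slot 4 empty → index 4.
Insert 38: h=5, slot 5 empty → index 5.
Insert 325: h=6, slot 6 occupied → index 7.
Insert 479: h=6, slots 6,7 occupied → index 10.
Insert 347: h=6, slots 6,7,10,4 occupied → index 0.
Table: [347, —, —, —, 994, 38, 886, 325, —, —, 479]

347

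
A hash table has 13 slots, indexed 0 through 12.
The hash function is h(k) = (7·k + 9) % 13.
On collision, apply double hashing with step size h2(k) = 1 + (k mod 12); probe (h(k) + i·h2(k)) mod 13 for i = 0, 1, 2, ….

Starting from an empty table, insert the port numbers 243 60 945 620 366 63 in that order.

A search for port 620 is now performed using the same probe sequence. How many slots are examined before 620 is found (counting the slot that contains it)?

2

243: h=7 => slot 7
60: h=0 => slot 0
945: h=7, h2=10, probe 7,4 => slot 4
620: h=7, h2=9, probe 7,3 => slot 3
366: h=10 => slot 10
63: h=8 => slot 8
Table: [60, ∅, ∅, 620, 945, ∅, ∅, 243, 63, ∅, 366, ∅, ∅]
Lookup 620: h=7, h2=9, probe 7,3 → found at 3.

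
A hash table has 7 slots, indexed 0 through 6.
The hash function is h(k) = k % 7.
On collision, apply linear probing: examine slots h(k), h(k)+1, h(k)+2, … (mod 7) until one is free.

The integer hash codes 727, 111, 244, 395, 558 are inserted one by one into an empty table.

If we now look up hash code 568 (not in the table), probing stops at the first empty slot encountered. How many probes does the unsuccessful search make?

Insert 727: h=6, slot 6 empty => index 6.
Insert 111: h=6, slot 6 occupied => index 0.
Insert 244: h=6, slots 6,0 occupied => index 1.
Insert 395: h=3, slot 3 empty => index 3.
Insert 558: h=5, slot 5 empty => index 5.
Table: [111, 244, ., 395, ., 558, 727]
Lookup 568: h=1, probe 1,2 → slot 2 empty, not found.

2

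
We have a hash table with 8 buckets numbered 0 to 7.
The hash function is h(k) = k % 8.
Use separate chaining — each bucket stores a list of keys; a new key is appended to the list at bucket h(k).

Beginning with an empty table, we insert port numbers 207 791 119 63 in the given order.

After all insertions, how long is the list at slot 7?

Insert 207: h=7, bucket 7 empty → new chain.
Insert 791: h=7, bucket 7 nonempty → append to chain.
Insert 119: h=7, bucket 7 nonempty → append to chain.
Insert 63: h=7, bucket 7 nonempty → append to chain.
Final buckets:
0: ∅
1: ∅
2: ∅
3: ∅
4: ∅
5: ∅
6: ∅
7: 207 -> 791 -> 119 -> 63

4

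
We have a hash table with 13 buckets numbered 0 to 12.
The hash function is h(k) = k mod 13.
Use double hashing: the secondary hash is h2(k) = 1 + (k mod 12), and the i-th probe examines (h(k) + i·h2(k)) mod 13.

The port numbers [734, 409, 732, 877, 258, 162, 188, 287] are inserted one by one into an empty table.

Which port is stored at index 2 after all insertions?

188

Insert 734: h=6, slot 6 empty → index 6.
Insert 409: h=6, h2=2, slot 6 occupied → index 8.
Insert 732: h=4, slot 4 empty → index 4.
Insert 877: h=6, h2=2, slots 6,8 occupied → index 10.
Insert 258: h=11, slot 11 empty → index 11.
Insert 162: h=6, h2=7, slot 6 occupied → index 0.
Insert 188: h=6, h2=9, slot 6 occupied → index 2.
Insert 287: h=1, slot 1 empty → index 1.
Table: [162, 287, 188, ∅, 732, ∅, 734, ∅, 409, ∅, 877, 258, ∅]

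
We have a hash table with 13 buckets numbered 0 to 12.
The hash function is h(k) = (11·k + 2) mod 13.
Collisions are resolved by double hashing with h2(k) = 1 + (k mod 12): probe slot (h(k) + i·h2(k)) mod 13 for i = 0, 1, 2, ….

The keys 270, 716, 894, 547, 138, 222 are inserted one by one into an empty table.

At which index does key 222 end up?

Insert 270: h=8, slot 8 empty => index 8.
Insert 716: h=0, slot 0 empty => index 0.
Insert 894: h=8, h2=7, slot 8 occupied => index 2.
Insert 547: h=0, h2=8, slots 0,8 occupied => index 3.
Insert 138: h=12, slot 12 empty => index 12.
Insert 222: h=0, h2=7, slot 0 occupied => index 7.
Table: [716, -, 894, 547, -, -, -, 222, 270, -, -, -, 138]

7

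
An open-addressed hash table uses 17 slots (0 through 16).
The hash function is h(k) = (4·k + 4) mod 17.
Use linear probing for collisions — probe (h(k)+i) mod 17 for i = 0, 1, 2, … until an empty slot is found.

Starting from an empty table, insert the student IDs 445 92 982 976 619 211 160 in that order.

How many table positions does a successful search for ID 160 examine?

6

445: h=16 -> slot 16
92: h=15 -> slot 15
982: h=5 -> slot 5
976: h=15, probe 15,16,0 -> slot 0
619: h=15, probe 15,16,0,1 -> slot 1
211: h=15, probe 15,16,0,1,2 -> slot 2
160: h=15, probe 15,16,0,1,2,3 -> slot 3
Table: [976, 619, 211, 160, ., 982, ., ., ., ., ., ., ., ., ., 92, 445]
Lookup 160: h=15, probe 15,16,0,1,2,3 → found at 3.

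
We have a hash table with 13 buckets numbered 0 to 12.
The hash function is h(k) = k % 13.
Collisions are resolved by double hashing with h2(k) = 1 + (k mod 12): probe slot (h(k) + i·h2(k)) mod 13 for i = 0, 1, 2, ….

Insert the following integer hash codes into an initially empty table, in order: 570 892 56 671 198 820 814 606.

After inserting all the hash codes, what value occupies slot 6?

814

570: h=11 => slot 11
892: h=8 => slot 8
56: h=4 => slot 4
671: h=8, h2=12, probe 8,7 => slot 7
198: h=3 => slot 3
820: h=1 => slot 1
814: h=8, h2=11, probe 8,6 => slot 6
606: h=8, h2=7, probe 8,2 => slot 2
Table: [_, 820, 606, 198, 56, _, 814, 671, 892, _, _, 570, _]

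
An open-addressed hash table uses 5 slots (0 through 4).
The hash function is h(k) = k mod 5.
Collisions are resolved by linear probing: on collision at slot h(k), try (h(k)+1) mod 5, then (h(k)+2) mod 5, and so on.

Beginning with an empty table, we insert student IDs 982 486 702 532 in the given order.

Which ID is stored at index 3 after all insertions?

702

982 hashes to 2; slot 2 is free → place at 2.
486 hashes to 1; slot 1 is free → place at 1.
702 hashes to 2; 2 taken → place at 3.
532 hashes to 2; 2,3 taken → place at 4.
Table: [-, 486, 982, 702, 532]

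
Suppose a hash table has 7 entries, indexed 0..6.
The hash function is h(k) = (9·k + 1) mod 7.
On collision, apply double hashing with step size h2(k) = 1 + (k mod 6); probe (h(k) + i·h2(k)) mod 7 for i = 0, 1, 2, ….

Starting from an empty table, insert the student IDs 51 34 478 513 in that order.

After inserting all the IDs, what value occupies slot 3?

478

51 hashes to 5; slot 5 is free → place at 5.
34 hashes to 6; slot 6 is free → place at 6.
478 hashes to 5, h2=5; 5 taken → place at 3.
513 hashes to 5, h2=4; 5 taken → place at 2.
Table: [_, _, 513, 478, _, 51, 34]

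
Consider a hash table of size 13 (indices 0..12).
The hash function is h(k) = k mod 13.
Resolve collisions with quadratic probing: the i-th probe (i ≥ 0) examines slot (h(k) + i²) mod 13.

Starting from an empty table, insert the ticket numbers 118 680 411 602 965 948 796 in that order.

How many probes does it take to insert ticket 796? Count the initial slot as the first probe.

3

118 hashes to 1; slot 1 is free -> place at 1.
680 hashes to 4; slot 4 is free -> place at 4.
411 hashes to 8; slot 8 is free -> place at 8.
602 hashes to 4; 4 taken -> place at 5.
965 hashes to 3; slot 3 is free -> place at 3.
948 hashes to 12; slot 12 is free -> place at 12.
796 hashes to 3; 3,4 taken -> place at 7.
Table: [-, 118, -, 965, 680, 602, -, 796, 411, -, -, -, 948]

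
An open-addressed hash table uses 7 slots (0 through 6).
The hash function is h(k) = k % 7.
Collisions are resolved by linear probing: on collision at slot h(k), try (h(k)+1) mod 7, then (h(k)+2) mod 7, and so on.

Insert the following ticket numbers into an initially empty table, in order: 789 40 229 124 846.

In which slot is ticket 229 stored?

0

789: h=5 => slot 5
40: h=5, probe 5,6 => slot 6
229: h=5, probe 5,6,0 => slot 0
124: h=5, probe 5,6,0,1 => slot 1
846: h=6, probe 6,0,1,2 => slot 2
Table: [229, 124, 846, -, -, 789, 40]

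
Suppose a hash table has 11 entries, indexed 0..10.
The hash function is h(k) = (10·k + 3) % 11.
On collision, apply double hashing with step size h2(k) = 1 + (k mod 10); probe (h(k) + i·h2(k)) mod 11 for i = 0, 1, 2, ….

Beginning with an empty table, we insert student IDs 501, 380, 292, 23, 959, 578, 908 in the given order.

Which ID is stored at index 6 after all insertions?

578

501 hashes to 8; slot 8 is free => place at 8.
380 hashes to 8, h2=1; 8 taken => place at 9.
292 hashes to 8, h2=3; 8 taken => place at 0.
23 hashes to 2; slot 2 is free => place at 2.
959 hashes to 1; slot 1 is free => place at 1.
578 hashes to 8, h2=9; 8 taken => place at 6.
908 hashes to 8, h2=9; 8,6 taken => place at 4.
Table: [292, 959, 23, —, 908, —, 578, —, 501, 380, —]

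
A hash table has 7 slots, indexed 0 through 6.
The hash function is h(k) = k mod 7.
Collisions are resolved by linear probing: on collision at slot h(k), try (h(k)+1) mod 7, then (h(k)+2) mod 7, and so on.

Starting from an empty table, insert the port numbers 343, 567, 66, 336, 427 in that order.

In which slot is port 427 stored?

343 hashes to 0; slot 0 is free → place at 0.
567 hashes to 0; 0 taken → place at 1.
66 hashes to 3; slot 3 is free → place at 3.
336 hashes to 0; 0,1 taken → place at 2.
427 hashes to 0; 0,1,2,3 taken → place at 4.
Table: [343, 567, 336, 66, 427, ∅, ∅]

4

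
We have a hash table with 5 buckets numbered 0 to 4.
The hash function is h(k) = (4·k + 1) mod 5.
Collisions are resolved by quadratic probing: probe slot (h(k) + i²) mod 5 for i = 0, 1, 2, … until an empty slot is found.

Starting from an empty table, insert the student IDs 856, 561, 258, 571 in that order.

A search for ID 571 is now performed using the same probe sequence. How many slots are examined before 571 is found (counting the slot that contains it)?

3

856: h=0 -> slot 0
561: h=0, probe 0,1 -> slot 1
258: h=3 -> slot 3
571: h=0, probe 0,1,4 -> slot 4
Table: [856, 561, ∅, 258, 571]
Lookup 571: h=0, probe 0,1,4 → found at 4.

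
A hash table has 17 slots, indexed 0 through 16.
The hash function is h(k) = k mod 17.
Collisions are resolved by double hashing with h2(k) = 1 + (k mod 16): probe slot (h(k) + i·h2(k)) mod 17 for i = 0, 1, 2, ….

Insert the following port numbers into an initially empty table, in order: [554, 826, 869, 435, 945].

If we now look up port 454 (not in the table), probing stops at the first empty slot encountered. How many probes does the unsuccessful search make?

3

Insert 554: h=10, slot 10 empty → index 10.
Insert 826: h=10, h2=11, slot 10 occupied → index 4.
Insert 869: h=2, slot 2 empty → index 2.
Insert 435: h=10, h2=4, slot 10 occupied → index 14.
Insert 945: h=10, h2=2, slot 10 occupied → index 12.
Table: [—, —, 869, —, 826, —, —, —, —, —, 554, —, 945, —, 435, —, —]
Lookup 454: h=12, h2=7, probe 12,2,9 → slot 9 empty, not found.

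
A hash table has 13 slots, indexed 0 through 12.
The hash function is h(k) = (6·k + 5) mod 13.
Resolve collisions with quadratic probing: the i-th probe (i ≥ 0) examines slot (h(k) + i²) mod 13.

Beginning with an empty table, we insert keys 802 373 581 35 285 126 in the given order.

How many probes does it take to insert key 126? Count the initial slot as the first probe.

Insert 802: h=7, slot 7 empty -> index 7.
Insert 373: h=7, slot 7 occupied -> index 8.
Insert 581: h=7, slots 7,8 occupied -> index 11.
Insert 35: h=7, slots 7,8,11 occupied -> index 3.
Insert 285: h=12, slot 12 empty -> index 12.
Insert 126: h=7, slots 7,8,11,3 occupied -> index 10.
Table: [., ., ., 35, ., ., ., 802, 373, ., 126, 581, 285]

5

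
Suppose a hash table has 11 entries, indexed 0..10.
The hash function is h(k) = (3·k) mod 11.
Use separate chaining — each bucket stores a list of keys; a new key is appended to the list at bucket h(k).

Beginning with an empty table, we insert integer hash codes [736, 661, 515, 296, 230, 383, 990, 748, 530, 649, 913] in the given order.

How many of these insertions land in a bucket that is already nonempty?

Insert 736: h=8, bucket 8 empty -> new chain.
Insert 661: h=3, bucket 3 empty -> new chain.
Insert 515: h=5, bucket 5 empty -> new chain.
Insert 296: h=8, bucket 8 nonempty -> append to chain.
Insert 230: h=8, bucket 8 nonempty -> append to chain.
Insert 383: h=5, bucket 5 nonempty -> append to chain.
Insert 990: h=0, bucket 0 empty -> new chain.
Insert 748: h=0, bucket 0 nonempty -> append to chain.
Insert 530: h=6, bucket 6 empty -> new chain.
Insert 649: h=0, bucket 0 nonempty -> append to chain.
Insert 913: h=0, bucket 0 nonempty -> append to chain.
Final buckets:
0: 990 -> 748 -> 649 -> 913
1: ∅
2: ∅
3: 661
4: ∅
5: 515 -> 383
6: 530
7: ∅
8: 736 -> 296 -> 230
9: ∅
10: ∅

6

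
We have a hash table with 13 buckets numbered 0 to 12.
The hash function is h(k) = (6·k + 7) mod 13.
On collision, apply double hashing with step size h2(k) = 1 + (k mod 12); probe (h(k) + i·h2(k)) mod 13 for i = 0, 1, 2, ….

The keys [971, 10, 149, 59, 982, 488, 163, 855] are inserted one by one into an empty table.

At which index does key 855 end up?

971: h=9 -> slot 9
10: h=2 -> slot 2
149: h=4 -> slot 4
59: h=10 -> slot 10
982: h=10, h2=11, probe 10,8 -> slot 8
488: h=10, h2=9, probe 10,6 -> slot 6
163: h=10, h2=8, probe 10,5 -> slot 5
855: h=2, h2=4, probe 2,6,10,1 -> slot 1
Table: [_, 855, 10, _, 149, 163, 488, _, 982, 971, 59, _, _]

1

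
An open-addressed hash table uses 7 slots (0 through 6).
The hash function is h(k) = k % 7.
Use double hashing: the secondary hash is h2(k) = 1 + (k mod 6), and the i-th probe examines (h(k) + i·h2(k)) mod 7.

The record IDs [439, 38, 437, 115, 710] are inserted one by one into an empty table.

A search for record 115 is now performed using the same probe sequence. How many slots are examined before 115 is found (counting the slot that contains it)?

3

Insert 439: h=5, slot 5 empty → index 5.
Insert 38: h=3, slot 3 empty → index 3.
Insert 437: h=3, h2=6, slot 3 occupied → index 2.
Insert 115: h=3, h2=2, slots 3,5 occupied → index 0.
Insert 710: h=3, h2=3, slot 3 occupied → index 6.
Table: [115, -, 437, 38, -, 439, 710]
Lookup 115: h=3, h2=2, probe 3,5,0 → found at 0.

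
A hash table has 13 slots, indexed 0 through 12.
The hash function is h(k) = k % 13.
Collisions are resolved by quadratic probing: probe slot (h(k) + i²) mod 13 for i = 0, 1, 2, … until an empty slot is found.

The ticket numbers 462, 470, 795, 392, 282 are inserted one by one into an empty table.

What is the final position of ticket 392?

6

462: h=7 -> slot 7
470: h=2 -> slot 2
795: h=2, probe 2,3 -> slot 3
392: h=2, probe 2,3,6 -> slot 6
282: h=9 -> slot 9
Table: [—, —, 470, 795, —, —, 392, 462, —, 282, —, —, —]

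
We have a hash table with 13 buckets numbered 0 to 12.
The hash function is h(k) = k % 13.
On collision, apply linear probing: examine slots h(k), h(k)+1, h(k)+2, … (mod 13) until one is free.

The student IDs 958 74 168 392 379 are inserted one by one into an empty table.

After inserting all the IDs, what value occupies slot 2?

958: h=9 → slot 9
74: h=9, probe 9,10 → slot 10
168: h=12 → slot 12
392: h=2 → slot 2
379: h=2, probe 2,3 → slot 3
Table: [., ., 392, 379, ., ., ., ., ., 958, 74, ., 168]

392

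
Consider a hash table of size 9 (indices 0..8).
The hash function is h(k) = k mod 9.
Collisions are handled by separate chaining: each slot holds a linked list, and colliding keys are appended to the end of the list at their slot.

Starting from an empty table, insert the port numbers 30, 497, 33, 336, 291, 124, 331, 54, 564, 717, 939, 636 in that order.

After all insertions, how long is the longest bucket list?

4

Insert 30: h=3, bucket 3 empty -> new chain.
Insert 497: h=2, bucket 2 empty -> new chain.
Insert 33: h=6, bucket 6 empty -> new chain.
Insert 336: h=3, bucket 3 nonempty -> append to chain.
Insert 291: h=3, bucket 3 nonempty -> append to chain.
Insert 124: h=7, bucket 7 empty -> new chain.
Insert 331: h=7, bucket 7 nonempty -> append to chain.
Insert 54: h=0, bucket 0 empty -> new chain.
Insert 564: h=6, bucket 6 nonempty -> append to chain.
Insert 717: h=6, bucket 6 nonempty -> append to chain.
Insert 939: h=3, bucket 3 nonempty -> append to chain.
Insert 636: h=6, bucket 6 nonempty -> append to chain.
Final buckets:
0: 54
1: _
2: 497
3: 30 -> 336 -> 291 -> 939
4: _
5: _
6: 33 -> 564 -> 717 -> 636
7: 124 -> 331
8: _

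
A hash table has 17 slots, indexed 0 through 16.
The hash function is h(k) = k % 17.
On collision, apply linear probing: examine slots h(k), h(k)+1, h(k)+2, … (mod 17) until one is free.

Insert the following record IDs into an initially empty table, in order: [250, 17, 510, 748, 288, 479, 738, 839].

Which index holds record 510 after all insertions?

1

250 hashes to 12; slot 12 is free => place at 12.
17 hashes to 0; slot 0 is free => place at 0.
510 hashes to 0; 0 taken => place at 1.
748 hashes to 0; 0,1 taken => place at 2.
288 hashes to 16; slot 16 is free => place at 16.
479 hashes to 3; slot 3 is free => place at 3.
738 hashes to 7; slot 7 is free => place at 7.
839 hashes to 6; slot 6 is free => place at 6.
Table: [17, 510, 748, 479, ., ., 839, 738, ., ., ., ., 250, ., ., ., 288]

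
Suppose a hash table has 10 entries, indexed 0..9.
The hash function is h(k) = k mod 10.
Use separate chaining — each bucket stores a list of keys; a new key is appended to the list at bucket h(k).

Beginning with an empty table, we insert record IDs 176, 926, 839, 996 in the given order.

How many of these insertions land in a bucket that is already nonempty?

2

Insert 176: h=6, bucket 6 empty → new chain.
Insert 926: h=6, bucket 6 nonempty → append to chain.
Insert 839: h=9, bucket 9 empty → new chain.
Insert 996: h=6, bucket 6 nonempty → append to chain.
Final buckets:
0: ∅
1: ∅
2: ∅
3: ∅
4: ∅
5: ∅
6: 176 -> 926 -> 996
7: ∅
8: ∅
9: 839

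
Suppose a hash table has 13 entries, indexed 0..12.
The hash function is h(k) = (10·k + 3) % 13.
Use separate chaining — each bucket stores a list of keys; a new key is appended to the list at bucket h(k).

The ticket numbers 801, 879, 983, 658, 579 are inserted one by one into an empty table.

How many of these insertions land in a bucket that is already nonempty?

Insert 801: h=5, bucket 5 empty → new chain.
Insert 879: h=5, bucket 5 nonempty → append to chain.
Insert 983: h=5, bucket 5 nonempty → append to chain.
Insert 658: h=5, bucket 5 nonempty → append to chain.
Insert 579: h=8, bucket 8 empty → new chain.
Final buckets:
0: .
1: .
2: .
3: .
4: .
5: 801 -> 879 -> 983 -> 658
6: .
7: .
8: 579
9: .
10: .
11: .
12: .

3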